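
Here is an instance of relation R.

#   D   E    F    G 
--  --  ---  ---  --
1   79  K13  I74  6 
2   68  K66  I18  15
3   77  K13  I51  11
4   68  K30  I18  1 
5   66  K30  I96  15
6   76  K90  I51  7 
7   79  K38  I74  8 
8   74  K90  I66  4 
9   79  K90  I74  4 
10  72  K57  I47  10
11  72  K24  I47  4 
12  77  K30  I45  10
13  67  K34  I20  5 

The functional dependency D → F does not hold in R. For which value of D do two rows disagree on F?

77

D=79: rows 1, 7, 9 → F = I74, I74, I74 ✓
D=68: rows 2, 4 → F = I18, I18 ✓
D=77: rows 3, 12 → F takes values {I51, I45} — violation
D=66: row 5 → F = I96 ✓
D=76: row 6 → F = I51 ✓
D=74: row 8 → F = I66 ✓
D=72: rows 10, 11 → F = I47, I47 ✓
D=67: row 13 → F = I20 ✓
The only D value with inconsistent F is D=77.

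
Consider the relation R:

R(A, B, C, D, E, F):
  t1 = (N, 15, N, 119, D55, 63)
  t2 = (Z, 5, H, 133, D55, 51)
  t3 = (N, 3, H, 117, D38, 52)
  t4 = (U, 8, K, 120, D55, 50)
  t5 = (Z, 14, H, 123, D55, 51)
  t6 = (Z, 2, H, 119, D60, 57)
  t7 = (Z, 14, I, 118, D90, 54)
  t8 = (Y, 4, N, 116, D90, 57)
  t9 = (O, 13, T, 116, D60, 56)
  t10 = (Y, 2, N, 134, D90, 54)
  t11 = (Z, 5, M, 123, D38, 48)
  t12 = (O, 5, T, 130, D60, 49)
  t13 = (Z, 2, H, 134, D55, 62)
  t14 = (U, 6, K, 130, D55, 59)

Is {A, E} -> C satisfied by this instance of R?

(A=N, E=D55): row 1 → C = N ✓
(A=Z, E=D55): rows 2, 5, 13 → C = H, H, H ✓
(A=N, E=D38): row 3 → C = H ✓
(A=U, E=D55): rows 4, 14 → C = K, K ✓
(A=Z, E=D60): row 6 → C = H ✓
(A=Z, E=D90): row 7 → C = I ✓
(A=Y, E=D90): rows 8, 10 → C = N, N ✓
(A=O, E=D60): rows 9, 12 → C = T, T ✓
(A=Z, E=D38): row 11 → C = M ✓
Every {A, E} value is associated with a single C value, so {A, E} -> C holds.

Yes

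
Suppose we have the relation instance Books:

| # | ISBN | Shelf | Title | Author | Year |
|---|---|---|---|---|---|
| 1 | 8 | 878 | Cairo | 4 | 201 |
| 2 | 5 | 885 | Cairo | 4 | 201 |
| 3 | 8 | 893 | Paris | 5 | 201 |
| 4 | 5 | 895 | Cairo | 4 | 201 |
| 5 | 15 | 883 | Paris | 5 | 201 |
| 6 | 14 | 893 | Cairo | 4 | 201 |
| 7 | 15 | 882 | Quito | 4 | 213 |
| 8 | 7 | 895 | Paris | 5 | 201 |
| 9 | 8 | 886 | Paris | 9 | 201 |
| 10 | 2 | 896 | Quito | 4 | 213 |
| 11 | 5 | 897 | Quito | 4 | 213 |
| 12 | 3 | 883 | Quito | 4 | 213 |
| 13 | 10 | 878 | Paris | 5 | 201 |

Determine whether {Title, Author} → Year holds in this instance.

Yes

(Title=Cairo, Author=4): rows 1, 2, 4, 6 → Year = 201, 201, 201, 201 ✓
(Title=Paris, Author=5): rows 3, 5, 8, 13 → Year = 201, 201, 201, 201 ✓
(Title=Quito, Author=4): rows 7, 10, 11, 12 → Year = 213, 213, 213, 213 ✓
(Title=Paris, Author=9): row 9 → Year = 201 ✓
Every {Title, Author} value is associated with a single Year value, so {Title, Author} → Year holds.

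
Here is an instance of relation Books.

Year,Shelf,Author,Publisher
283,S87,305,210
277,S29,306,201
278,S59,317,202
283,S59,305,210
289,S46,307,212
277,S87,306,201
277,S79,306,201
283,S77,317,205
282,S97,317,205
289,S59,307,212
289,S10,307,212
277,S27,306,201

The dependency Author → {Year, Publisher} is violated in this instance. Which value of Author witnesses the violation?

Author=305: 2 rows → {Year,Publisher} = (283, 210), (283, 210) ✓
Author=306: 4 rows → {Year,Publisher} = (277, 201), (277, 201), (277, 201), (277, 201) ✓
Author=317: 3 rows → {Year,Publisher} takes values {(278, 202), (283, 205), (282, 205)} — violation
Author=307: 3 rows → {Year,Publisher} = (289, 212), (289, 212), (289, 212) ✓
The only Author value with inconsistent RHS is Author=317.

317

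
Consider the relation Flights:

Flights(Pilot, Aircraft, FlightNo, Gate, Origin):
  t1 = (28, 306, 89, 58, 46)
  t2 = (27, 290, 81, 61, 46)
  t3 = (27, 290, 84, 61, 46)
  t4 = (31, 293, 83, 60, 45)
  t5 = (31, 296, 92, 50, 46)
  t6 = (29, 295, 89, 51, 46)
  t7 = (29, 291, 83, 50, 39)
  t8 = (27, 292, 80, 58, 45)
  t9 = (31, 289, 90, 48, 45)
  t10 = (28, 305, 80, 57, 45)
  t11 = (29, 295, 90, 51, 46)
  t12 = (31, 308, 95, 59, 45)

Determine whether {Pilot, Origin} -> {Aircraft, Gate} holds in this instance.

No

(Pilot=28, Origin=46): row 1 → {Aircraft,Gate} = (306, 58) ✓
(Pilot=27, Origin=46): rows 2, 3 → {Aircraft,Gate} = (290, 61), (290, 61) ✓
(Pilot=31, Origin=45): rows 4, 9, 12 → {Aircraft,Gate} takes values {(293, 60), (289, 48), (308, 59)} — violation
(Pilot=31, Origin=46): row 5 → {Aircraft,Gate} = (296, 50) ✓
(Pilot=29, Origin=46): rows 6, 11 → {Aircraft,Gate} = (295, 51), (295, 51) ✓
(Pilot=29, Origin=39): row 7 → {Aircraft,Gate} = (291, 50) ✓
(Pilot=27, Origin=45): row 8 → {Aircraft,Gate} = (292, 58) ✓
(Pilot=28, Origin=45): row 10 → {Aircraft,Gate} = (305, 57) ✓
Two rows agree on {Pilot, Origin} but differ on {Aircraft, Gate}, so {Pilot, Origin} -> {Aircraft, Gate} does not hold.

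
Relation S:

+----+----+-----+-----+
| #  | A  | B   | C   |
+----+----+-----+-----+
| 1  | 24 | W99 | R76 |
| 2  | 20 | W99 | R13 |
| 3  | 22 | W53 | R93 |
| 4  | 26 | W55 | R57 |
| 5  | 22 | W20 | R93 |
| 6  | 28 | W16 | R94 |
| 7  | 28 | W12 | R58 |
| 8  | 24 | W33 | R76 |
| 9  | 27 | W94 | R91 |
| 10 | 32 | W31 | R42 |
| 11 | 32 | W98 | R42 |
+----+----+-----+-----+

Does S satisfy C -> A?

C=R76: rows 1, 8 → A = 24, 24 ✓
C=R13: row 2 → A = 20 ✓
C=R93: rows 3, 5 → A = 22, 22 ✓
C=R57: row 4 → A = 26 ✓
C=R94: row 6 → A = 28 ✓
C=R58: row 7 → A = 28 ✓
C=R91: row 9 → A = 27 ✓
C=R42: rows 10, 11 → A = 32, 32 ✓
Every C value is associated with a single A value, so C -> A holds.

Yes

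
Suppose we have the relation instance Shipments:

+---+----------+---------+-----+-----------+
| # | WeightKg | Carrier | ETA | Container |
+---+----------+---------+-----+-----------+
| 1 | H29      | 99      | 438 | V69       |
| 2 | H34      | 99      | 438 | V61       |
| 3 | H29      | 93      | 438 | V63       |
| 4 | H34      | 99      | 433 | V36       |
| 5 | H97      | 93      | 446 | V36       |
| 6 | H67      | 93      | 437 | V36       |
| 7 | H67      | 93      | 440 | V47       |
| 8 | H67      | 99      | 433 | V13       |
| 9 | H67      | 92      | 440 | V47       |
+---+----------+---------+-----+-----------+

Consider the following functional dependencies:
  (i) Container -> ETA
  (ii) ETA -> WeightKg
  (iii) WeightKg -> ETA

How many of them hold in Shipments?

(i) Container -> ETA: Container=V36: rows 4, 5, 6 → ETA takes values {433, 446, 437} — violation — fails.
(ii) ETA -> WeightKg: ETA=438: rows 1, 2, 3 → WeightKg takes values {H29, H34} — violation; ETA=433: rows 4, 8 → WeightKg takes values {H34, H67} — violation — fails.
(iii) WeightKg -> ETA: WeightKg=H34: rows 2, 4 → ETA takes values {438, 433} — violation; WeightKg=H67: rows 6, 7, 8, 9 → ETA takes values {437, 440, 433} — violation — fails.
None of the 3 dependencies hold.

0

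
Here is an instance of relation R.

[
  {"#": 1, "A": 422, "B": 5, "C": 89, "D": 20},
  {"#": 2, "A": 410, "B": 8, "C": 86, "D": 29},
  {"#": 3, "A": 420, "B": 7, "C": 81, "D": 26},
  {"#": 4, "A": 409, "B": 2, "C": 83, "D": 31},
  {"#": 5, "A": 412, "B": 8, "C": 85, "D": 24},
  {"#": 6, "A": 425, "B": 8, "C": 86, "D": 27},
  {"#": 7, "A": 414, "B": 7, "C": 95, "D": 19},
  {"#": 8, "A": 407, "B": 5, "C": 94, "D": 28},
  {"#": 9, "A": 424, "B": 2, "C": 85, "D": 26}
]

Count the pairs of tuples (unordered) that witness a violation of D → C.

D=26: violating pairs (3,9) — 1 pair.

1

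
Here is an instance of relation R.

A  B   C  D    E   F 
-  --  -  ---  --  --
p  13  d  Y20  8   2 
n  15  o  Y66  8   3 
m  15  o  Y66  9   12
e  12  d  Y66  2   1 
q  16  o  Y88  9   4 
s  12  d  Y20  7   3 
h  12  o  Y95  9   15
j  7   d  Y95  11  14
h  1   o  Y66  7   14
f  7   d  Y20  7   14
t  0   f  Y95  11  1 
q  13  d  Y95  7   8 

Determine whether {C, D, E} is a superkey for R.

No

Two distinct rows share (C=d, D=Y20, E=7), so {C, D, E} does not determine every attribute — not a superkey.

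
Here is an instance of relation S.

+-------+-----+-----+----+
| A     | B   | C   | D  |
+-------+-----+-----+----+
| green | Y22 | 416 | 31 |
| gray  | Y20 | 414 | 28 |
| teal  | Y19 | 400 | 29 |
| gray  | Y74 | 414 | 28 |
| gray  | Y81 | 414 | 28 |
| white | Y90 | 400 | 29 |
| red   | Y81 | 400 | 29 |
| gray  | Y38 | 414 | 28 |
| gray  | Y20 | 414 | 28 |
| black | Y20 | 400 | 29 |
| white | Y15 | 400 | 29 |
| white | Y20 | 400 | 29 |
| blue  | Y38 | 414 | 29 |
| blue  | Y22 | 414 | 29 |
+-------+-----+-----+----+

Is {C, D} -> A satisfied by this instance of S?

No

(C=416, D=31): 1 row → A = green ✓
(C=414, D=28): 5 rows → A = gray, gray, gray, gray, gray ✓
(C=400, D=29): 6 rows → A takes values {teal, white, red, black} — violation
(C=414, D=29): 2 rows → A = blue, blue ✓
Two rows agree on {C, D} but differ on A, so {C, D} -> A does not hold.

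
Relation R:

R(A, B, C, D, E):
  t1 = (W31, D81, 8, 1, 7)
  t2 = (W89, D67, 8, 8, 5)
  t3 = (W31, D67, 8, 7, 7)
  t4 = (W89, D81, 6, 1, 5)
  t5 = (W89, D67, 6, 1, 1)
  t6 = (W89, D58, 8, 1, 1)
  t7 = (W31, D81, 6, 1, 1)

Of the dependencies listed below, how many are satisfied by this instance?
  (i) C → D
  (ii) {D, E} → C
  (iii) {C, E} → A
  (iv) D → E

(i) C → D: C=8: rows 1, 2, 3, 6 → D takes values {1, 8, 7} — violation — fails.
(ii) {D, E} → C: (D=1, E=1): rows 5, 6, 7 → C takes values {6, 8} — violation — fails.
(iii) {C, E} → A: (C=6, E=1): rows 5, 7 → A takes values {W89, W31} — violation — fails.
(iv) D → E: D=1: rows 1, 4, 5, 6, 7 → E takes values {7, 5, 1} — violation — fails.
None of the 4 dependencies hold.

0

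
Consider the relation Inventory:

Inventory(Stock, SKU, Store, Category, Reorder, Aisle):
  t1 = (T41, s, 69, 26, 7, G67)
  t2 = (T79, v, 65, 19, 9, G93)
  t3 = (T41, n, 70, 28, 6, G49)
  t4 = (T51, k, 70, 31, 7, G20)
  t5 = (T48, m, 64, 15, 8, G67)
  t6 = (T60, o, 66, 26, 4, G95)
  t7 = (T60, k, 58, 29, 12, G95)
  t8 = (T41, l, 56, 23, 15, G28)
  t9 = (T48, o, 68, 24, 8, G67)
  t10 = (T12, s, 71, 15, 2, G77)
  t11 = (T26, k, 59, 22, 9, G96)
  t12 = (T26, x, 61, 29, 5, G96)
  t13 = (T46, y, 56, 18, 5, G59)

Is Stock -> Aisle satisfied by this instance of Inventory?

Stock=T41: rows 1, 3, 8 → Aisle takes values {G67, G49, G28} — violation
Stock=T79: row 2 → Aisle = G93 ✓
Stock=T51: row 4 → Aisle = G20 ✓
Stock=T48: rows 5, 9 → Aisle = G67, G67 ✓
Stock=T60: rows 6, 7 → Aisle = G95, G95 ✓
Stock=T12: row 10 → Aisle = G77 ✓
Stock=T26: rows 11, 12 → Aisle = G96, G96 ✓
Stock=T46: row 13 → Aisle = G59 ✓
Two rows agree on Stock but differ on Aisle, so Stock -> Aisle does not hold.

No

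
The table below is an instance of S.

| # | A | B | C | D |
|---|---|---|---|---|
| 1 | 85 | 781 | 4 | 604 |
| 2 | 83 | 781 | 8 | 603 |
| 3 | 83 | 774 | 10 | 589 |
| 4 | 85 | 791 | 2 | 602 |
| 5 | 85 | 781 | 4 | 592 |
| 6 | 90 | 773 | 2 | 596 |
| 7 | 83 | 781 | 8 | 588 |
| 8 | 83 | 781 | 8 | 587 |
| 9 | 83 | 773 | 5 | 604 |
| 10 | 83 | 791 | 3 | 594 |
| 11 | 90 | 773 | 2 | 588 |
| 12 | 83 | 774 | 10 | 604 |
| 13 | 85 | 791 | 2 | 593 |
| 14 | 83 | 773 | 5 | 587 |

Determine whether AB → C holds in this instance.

(A=85, B=781): rows 1, 5 → C = 4, 4 ✓
(A=83, B=781): rows 2, 7, 8 → C = 8, 8, 8 ✓
(A=83, B=774): rows 3, 12 → C = 10, 10 ✓
(A=85, B=791): rows 4, 13 → C = 2, 2 ✓
(A=90, B=773): rows 6, 11 → C = 2, 2 ✓
(A=83, B=773): rows 9, 14 → C = 5, 5 ✓
(A=83, B=791): row 10 → C = 3 ✓
Every AB value is associated with a single C value, so AB → C holds.

Yes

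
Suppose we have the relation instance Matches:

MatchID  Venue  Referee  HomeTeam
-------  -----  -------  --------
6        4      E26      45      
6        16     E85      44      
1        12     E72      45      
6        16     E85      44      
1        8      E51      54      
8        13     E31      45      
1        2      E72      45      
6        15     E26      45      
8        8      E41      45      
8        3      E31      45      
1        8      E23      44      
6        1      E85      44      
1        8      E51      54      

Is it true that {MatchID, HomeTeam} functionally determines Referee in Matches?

No

(MatchID=6, HomeTeam=45): 2 rows → Referee = E26, E26 ✓
(MatchID=6, HomeTeam=44): 3 rows → Referee = E85, E85, E85 ✓
(MatchID=1, HomeTeam=45): 2 rows → Referee = E72, E72 ✓
(MatchID=1, HomeTeam=54): 2 rows → Referee = E51, E51 ✓
(MatchID=8, HomeTeam=45): 3 rows → Referee takes values {E31, E41} — violation
(MatchID=1, HomeTeam=44): 1 row → Referee = E23 ✓
Two rows agree on {MatchID, HomeTeam} but differ on Referee, so {MatchID, HomeTeam} -> Referee does not hold.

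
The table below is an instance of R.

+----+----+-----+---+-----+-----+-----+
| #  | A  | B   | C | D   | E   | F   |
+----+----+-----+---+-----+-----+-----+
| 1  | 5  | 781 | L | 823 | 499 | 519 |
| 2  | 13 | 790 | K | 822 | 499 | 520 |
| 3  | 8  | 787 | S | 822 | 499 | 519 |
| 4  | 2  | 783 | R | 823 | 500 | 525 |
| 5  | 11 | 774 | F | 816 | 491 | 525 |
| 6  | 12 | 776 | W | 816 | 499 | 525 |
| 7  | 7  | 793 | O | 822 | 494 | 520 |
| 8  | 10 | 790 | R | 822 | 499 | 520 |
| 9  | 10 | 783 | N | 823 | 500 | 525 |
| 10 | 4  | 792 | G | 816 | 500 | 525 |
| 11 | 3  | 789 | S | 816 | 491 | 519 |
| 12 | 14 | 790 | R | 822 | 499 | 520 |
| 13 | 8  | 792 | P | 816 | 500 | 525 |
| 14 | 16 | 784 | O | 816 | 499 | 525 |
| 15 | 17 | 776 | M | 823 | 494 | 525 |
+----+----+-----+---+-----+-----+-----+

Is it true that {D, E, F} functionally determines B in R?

(D=823, E=499, F=519): row 1 → B = 781 ✓
(D=822, E=499, F=520): rows 2, 8, 12 → B = 790, 790, 790 ✓
(D=822, E=499, F=519): row 3 → B = 787 ✓
(D=823, E=500, F=525): rows 4, 9 → B = 783, 783 ✓
(D=816, E=491, F=525): row 5 → B = 774 ✓
(D=816, E=499, F=525): rows 6, 14 → B takes values {776, 784} — violation
(D=822, E=494, F=520): row 7 → B = 793 ✓
(D=816, E=500, F=525): rows 10, 13 → B = 792, 792 ✓
(D=816, E=491, F=519): row 11 → B = 789 ✓
(D=823, E=494, F=525): row 15 → B = 776 ✓
Two rows agree on {D, E, F} but differ on B, so {D, E, F} -> B does not hold.

No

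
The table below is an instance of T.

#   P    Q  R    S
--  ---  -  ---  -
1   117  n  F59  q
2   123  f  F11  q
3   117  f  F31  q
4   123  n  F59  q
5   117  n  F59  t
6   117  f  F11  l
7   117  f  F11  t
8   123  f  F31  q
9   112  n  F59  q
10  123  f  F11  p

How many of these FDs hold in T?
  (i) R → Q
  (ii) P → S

1

(i) R → Q: every LHS value maps to a single RHS value — holds.
(ii) P → S: P=117: rows 1, 3, 5, 6, 7 → S takes values {q, t, l} — violation; P=123: rows 2, 4, 8, 10 → S takes values {q, p} — violation — fails.
1 of the 2 dependencies holds.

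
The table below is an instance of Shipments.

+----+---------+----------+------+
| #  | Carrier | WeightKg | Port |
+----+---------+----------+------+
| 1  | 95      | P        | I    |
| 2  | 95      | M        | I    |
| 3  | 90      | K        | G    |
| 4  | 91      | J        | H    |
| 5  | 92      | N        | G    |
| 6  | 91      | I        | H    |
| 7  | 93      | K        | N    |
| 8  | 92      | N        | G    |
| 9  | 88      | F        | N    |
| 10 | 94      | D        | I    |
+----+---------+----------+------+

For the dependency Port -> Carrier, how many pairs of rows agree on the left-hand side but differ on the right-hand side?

Port=I: violating pairs (1,10), (2,10) — 2 pairs.
Port=G: violating pairs (3,5), (3,8) — 2 pairs.
Port=H: all 2 rows agree on Carrier — 0 pairs.
Port=N: violating pairs (7,9) — 1 pair.

5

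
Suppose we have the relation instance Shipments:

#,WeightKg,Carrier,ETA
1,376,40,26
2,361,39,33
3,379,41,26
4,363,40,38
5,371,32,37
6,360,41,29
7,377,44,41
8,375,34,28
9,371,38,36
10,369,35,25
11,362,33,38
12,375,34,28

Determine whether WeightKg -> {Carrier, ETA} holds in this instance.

WeightKg=376: row 1 → {Carrier,ETA} = (40, 26) ✓
WeightKg=361: row 2 → {Carrier,ETA} = (39, 33) ✓
WeightKg=379: row 3 → {Carrier,ETA} = (41, 26) ✓
WeightKg=363: row 4 → {Carrier,ETA} = (40, 38) ✓
WeightKg=371: rows 5, 9 → {Carrier,ETA} takes values {(32, 37), (38, 36)} — violation
WeightKg=360: row 6 → {Carrier,ETA} = (41, 29) ✓
WeightKg=377: row 7 → {Carrier,ETA} = (44, 41) ✓
WeightKg=375: rows 8, 12 → {Carrier,ETA} = (34, 28), (34, 28) ✓
WeightKg=369: row 10 → {Carrier,ETA} = (35, 25) ✓
WeightKg=362: row 11 → {Carrier,ETA} = (33, 38) ✓
Two rows agree on WeightKg but differ on {Carrier, ETA}, so WeightKg -> {Carrier, ETA} does not hold.

No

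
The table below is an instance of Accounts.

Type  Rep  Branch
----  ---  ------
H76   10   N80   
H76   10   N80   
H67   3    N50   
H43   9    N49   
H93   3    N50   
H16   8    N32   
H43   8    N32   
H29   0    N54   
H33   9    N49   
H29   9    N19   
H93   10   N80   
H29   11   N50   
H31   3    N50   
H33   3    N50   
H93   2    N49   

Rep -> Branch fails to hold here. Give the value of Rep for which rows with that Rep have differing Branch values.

Rep=10: 3 rows → Branch = N80, N80, N80 ✓
Rep=3: 4 rows → Branch = N50, N50, N50, N50 ✓
Rep=9: 3 rows → Branch takes values {N49, N19} — violation
Rep=8: 2 rows → Branch = N32, N32 ✓
Rep=0: 1 row → Branch = N54 ✓
Rep=11: 1 row → Branch = N50 ✓
Rep=2: 1 row → Branch = N49 ✓
The only Rep value with inconsistent Branch is Rep=9.

9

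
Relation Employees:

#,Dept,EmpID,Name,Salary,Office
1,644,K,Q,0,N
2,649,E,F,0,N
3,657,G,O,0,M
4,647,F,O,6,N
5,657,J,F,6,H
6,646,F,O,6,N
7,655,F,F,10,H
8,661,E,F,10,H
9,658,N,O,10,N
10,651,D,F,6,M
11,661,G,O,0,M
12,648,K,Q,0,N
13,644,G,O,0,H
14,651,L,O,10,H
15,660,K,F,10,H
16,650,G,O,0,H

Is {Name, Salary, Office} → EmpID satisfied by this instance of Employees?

No

(Name=Q, Salary=0, Office=N): rows 1, 12 → EmpID = K, K ✓
(Name=F, Salary=0, Office=N): row 2 → EmpID = E ✓
(Name=O, Salary=0, Office=M): rows 3, 11 → EmpID = G, G ✓
(Name=O, Salary=6, Office=N): rows 4, 6 → EmpID = F, F ✓
(Name=F, Salary=6, Office=H): row 5 → EmpID = J ✓
(Name=F, Salary=10, Office=H): rows 7, 8, 15 → EmpID takes values {F, E, K} — violation
(Name=O, Salary=10, Office=N): row 9 → EmpID = N ✓
(Name=F, Salary=6, Office=M): row 10 → EmpID = D ✓
(Name=O, Salary=0, Office=H): rows 13, 16 → EmpID = G, G ✓
(Name=O, Salary=10, Office=H): row 14 → EmpID = L ✓
Two rows agree on {Name, Salary, Office} but differ on EmpID, so {Name, Salary, Office} → EmpID does not hold.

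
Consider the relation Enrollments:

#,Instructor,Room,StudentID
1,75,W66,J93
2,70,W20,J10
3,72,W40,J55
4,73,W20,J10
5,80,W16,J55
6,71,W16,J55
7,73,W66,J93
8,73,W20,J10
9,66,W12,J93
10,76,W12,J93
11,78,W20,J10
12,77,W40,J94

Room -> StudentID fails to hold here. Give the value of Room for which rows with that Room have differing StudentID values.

Room=W66: rows 1, 7 → StudentID = J93, J93 ✓
Room=W20: rows 2, 4, 8, 11 → StudentID = J10, J10, J10, J10 ✓
Room=W40: rows 3, 12 → StudentID takes values {J55, J94} — violation
Room=W16: rows 5, 6 → StudentID = J55, J55 ✓
Room=W12: rows 9, 10 → StudentID = J93, J93 ✓
The only Room value with inconsistent StudentID is Room=W40.

W40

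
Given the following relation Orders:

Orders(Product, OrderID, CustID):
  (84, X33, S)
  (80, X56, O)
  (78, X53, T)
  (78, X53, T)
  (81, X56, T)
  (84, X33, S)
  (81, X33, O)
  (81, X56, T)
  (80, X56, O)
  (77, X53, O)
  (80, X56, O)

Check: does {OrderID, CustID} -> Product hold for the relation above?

(OrderID=X33, CustID=S): 2 rows → Product = 84, 84 ✓
(OrderID=X56, CustID=O): 3 rows → Product = 80, 80, 80 ✓
(OrderID=X53, CustID=T): 2 rows → Product = 78, 78 ✓
(OrderID=X56, CustID=T): 2 rows → Product = 81, 81 ✓
(OrderID=X33, CustID=O): 1 row → Product = 81 ✓
(OrderID=X53, CustID=O): 1 row → Product = 77 ✓
Every {OrderID, CustID} value is associated with a single Product value, so {OrderID, CustID} -> Product holds.

Yes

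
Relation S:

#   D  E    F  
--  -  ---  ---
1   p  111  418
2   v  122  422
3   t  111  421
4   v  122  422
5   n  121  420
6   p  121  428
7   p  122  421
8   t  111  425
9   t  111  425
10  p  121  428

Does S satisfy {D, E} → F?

(D=p, E=111): row 1 → F = 418 ✓
(D=v, E=122): rows 2, 4 → F = 422, 422 ✓
(D=t, E=111): rows 3, 8, 9 → F takes values {421, 425} — violation
(D=n, E=121): row 5 → F = 420 ✓
(D=p, E=121): rows 6, 10 → F = 428, 428 ✓
(D=p, E=122): row 7 → F = 421 ✓
Two rows agree on {D, E} but differ on F, so {D, E} → F does not hold.

No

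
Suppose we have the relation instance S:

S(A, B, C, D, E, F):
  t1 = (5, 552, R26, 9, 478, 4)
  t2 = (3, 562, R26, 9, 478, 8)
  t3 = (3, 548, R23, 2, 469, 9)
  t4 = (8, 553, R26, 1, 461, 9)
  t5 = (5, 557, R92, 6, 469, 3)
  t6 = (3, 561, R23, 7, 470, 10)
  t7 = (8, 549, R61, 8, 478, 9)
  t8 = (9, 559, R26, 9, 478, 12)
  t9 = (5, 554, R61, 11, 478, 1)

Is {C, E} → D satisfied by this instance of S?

No

(C=R26, E=478): rows 1, 2, 8 → D = 9, 9, 9 ✓
(C=R23, E=469): row 3 → D = 2 ✓
(C=R26, E=461): row 4 → D = 1 ✓
(C=R92, E=469): row 5 → D = 6 ✓
(C=R23, E=470): row 6 → D = 7 ✓
(C=R61, E=478): rows 7, 9 → D takes values {8, 11} — violation
Two rows agree on {C, E} but differ on D, so {C, E} → D does not hold.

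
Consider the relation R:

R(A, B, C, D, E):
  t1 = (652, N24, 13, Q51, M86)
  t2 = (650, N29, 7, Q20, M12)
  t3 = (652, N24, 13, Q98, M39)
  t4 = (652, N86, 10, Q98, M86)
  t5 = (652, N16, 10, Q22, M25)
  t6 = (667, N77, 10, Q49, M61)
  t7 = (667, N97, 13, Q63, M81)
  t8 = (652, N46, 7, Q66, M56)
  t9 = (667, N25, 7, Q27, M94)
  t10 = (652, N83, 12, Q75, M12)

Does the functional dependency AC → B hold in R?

No

(A=652, C=13): rows 1, 3 → B = N24, N24 ✓
(A=650, C=7): row 2 → B = N29 ✓
(A=652, C=10): rows 4, 5 → B takes values {N86, N16} — violation
(A=667, C=10): row 6 → B = N77 ✓
(A=667, C=13): row 7 → B = N97 ✓
(A=652, C=7): row 8 → B = N46 ✓
(A=667, C=7): row 9 → B = N25 ✓
(A=652, C=12): row 10 → B = N83 ✓
Two rows agree on AC but differ on B, so AC → B does not hold.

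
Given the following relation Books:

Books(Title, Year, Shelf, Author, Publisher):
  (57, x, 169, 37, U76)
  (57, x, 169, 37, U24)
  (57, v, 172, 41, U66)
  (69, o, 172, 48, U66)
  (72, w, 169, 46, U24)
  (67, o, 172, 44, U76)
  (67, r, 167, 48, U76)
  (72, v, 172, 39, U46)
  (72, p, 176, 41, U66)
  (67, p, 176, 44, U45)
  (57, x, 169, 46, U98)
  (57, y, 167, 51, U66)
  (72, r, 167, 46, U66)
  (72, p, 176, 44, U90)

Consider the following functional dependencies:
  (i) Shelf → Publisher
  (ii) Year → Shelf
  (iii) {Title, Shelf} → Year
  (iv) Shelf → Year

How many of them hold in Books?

(i) Shelf → Publisher: Shelf=169: 4 rows → Publisher takes values {U76, U24, U98} — violation; Shelf=172: 4 rows → Publisher takes values {U66, U76, U46} — violation; Shelf=167: 3 rows → Publisher takes values {U76, U66} — violation; Shelf=176: 3 rows → Publisher takes values {U66, U45, U90} — violation — fails.
(ii) Year → Shelf: every LHS value maps to a single RHS value — holds.
(iii) {Title, Shelf} → Year: every LHS value maps to a single RHS value — holds.
(iv) Shelf → Year: Shelf=169: 4 rows → Year takes values {x, w} — violation; Shelf=172: 4 rows → Year takes values {v, o} — violation; Shelf=167: 3 rows → Year takes values {r, y} — violation — fails.
2 of the 4 dependencies hold.

2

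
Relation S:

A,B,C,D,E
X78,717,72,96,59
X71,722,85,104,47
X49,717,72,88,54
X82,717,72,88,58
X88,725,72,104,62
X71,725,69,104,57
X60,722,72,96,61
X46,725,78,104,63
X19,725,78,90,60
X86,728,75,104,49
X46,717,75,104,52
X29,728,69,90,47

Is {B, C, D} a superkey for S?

Two distinct rows share (B=717, C=72, D=88), so {B, C, D} does not determine every attribute — not a superkey.

No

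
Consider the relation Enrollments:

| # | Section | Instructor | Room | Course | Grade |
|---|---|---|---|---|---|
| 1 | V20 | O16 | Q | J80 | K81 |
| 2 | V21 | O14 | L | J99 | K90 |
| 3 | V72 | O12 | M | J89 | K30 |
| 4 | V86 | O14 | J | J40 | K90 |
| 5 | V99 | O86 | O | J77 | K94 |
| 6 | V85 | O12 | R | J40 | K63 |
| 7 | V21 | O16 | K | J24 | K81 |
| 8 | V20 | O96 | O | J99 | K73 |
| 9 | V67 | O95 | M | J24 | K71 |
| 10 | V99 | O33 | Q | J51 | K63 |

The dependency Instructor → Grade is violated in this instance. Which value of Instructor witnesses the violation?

Instructor=O16: rows 1, 7 → Grade = K81, K81 ✓
Instructor=O14: rows 2, 4 → Grade = K90, K90 ✓
Instructor=O12: rows 3, 6 → Grade takes values {K30, K63} — violation
Instructor=O86: row 5 → Grade = K94 ✓
Instructor=O96: row 8 → Grade = K73 ✓
Instructor=O95: row 9 → Grade = K71 ✓
Instructor=O33: row 10 → Grade = K63 ✓
The only Instructor value with inconsistent Grade is Instructor=O12.

O12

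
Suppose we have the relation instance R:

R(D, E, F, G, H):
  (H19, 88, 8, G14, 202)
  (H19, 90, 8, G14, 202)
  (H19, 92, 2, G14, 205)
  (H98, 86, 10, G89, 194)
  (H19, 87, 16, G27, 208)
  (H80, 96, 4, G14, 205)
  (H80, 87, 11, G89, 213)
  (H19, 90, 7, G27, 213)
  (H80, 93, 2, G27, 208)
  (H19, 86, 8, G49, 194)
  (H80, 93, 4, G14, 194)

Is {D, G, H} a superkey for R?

Two distinct rows share (D=H19, G=G14, H=202), so {D, G, H} does not determine every attribute — not a superkey.

No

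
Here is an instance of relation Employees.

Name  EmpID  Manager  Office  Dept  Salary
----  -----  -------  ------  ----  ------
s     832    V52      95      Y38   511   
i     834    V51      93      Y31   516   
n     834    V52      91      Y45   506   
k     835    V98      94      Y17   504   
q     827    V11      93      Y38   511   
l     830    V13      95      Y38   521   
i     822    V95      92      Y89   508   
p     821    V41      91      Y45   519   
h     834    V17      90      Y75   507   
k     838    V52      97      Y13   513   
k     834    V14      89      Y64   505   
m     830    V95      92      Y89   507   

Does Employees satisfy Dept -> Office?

No

Dept=Y38: 3 rows → Office takes values {95, 93} — violation
Dept=Y31: 1 row → Office = 93 ✓
Dept=Y45: 2 rows → Office = 91, 91 ✓
Dept=Y17: 1 row → Office = 94 ✓
Dept=Y89: 2 rows → Office = 92, 92 ✓
Dept=Y75: 1 row → Office = 90 ✓
Dept=Y13: 1 row → Office = 97 ✓
Dept=Y64: 1 row → Office = 89 ✓
Two rows agree on Dept but differ on Office, so Dept -> Office does not hold.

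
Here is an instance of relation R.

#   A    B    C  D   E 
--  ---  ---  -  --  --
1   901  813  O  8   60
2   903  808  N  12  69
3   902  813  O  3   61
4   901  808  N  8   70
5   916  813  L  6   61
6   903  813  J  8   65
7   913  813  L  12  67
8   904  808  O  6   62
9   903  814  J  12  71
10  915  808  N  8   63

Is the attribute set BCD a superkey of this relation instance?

Rows 4 and 10 have the same BCD value (B=808, C=N, D=8) but are distinct tuples, so BCD does not determine every attribute — not a superkey.

No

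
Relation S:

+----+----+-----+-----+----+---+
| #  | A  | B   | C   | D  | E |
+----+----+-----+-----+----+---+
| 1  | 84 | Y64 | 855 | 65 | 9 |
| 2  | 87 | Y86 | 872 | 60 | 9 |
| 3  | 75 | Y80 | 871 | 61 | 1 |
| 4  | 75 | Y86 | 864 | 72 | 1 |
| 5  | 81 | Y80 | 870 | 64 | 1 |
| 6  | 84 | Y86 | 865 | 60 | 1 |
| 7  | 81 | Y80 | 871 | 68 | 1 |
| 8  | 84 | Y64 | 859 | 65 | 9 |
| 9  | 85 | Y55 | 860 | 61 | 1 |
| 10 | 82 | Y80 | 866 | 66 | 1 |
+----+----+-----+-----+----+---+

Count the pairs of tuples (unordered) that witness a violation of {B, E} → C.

(B=Y64, E=9): violating pairs (1,8) — 1 pair.
(B=Y80, E=1): violating pairs (3,5), (3,10), (5,7), (5,10), (7,10) — 5 pairs.
(B=Y86, E=1): violating pairs (4,6) — 1 pair.

7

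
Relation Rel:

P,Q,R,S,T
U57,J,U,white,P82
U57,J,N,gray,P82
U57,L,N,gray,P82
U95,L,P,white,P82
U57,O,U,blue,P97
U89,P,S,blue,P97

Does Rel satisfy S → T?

S=white: 2 rows → T = P82, P82 ✓
S=gray: 2 rows → T = P82, P82 ✓
S=blue: 2 rows → T = P97, P97 ✓
Every S value is associated with a single T value, so S → T holds.

Yes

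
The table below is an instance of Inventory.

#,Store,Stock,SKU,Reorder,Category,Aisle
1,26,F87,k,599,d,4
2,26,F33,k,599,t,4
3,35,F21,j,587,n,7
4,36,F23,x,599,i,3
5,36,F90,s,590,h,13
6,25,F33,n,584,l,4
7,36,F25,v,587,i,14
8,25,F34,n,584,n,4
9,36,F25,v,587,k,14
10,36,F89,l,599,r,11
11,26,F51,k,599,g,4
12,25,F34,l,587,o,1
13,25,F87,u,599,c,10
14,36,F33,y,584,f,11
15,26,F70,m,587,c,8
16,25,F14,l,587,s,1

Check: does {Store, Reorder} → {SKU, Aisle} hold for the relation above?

(Store=26, Reorder=599): rows 1, 2, 11 → {SKU,Aisle} = (k, 4), (k, 4), (k, 4) ✓
(Store=35, Reorder=587): row 3 → {SKU,Aisle} = (j, 7) ✓
(Store=36, Reorder=599): rows 4, 10 → {SKU,Aisle} takes values {(x, 3), (l, 11)} — violation
(Store=36, Reorder=590): row 5 → {SKU,Aisle} = (s, 13) ✓
(Store=25, Reorder=584): rows 6, 8 → {SKU,Aisle} = (n, 4), (n, 4) ✓
(Store=36, Reorder=587): rows 7, 9 → {SKU,Aisle} = (v, 14), (v, 14) ✓
(Store=25, Reorder=587): rows 12, 16 → {SKU,Aisle} = (l, 1), (l, 1) ✓
(Store=25, Reorder=599): row 13 → {SKU,Aisle} = (u, 10) ✓
(Store=36, Reorder=584): row 14 → {SKU,Aisle} = (y, 11) ✓
(Store=26, Reorder=587): row 15 → {SKU,Aisle} = (m, 8) ✓
Two rows agree on {Store, Reorder} but differ on {SKU, Aisle}, so {Store, Reorder} → {SKU, Aisle} does not hold.

No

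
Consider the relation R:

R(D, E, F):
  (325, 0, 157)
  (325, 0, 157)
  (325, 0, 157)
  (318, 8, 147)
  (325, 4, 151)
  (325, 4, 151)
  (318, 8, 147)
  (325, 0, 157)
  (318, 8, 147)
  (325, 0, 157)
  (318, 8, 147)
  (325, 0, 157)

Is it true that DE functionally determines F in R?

(D=325, E=0): 6 rows → F = 157, 157, 157, 157, 157, 157 ✓
(D=318, E=8): 4 rows → F = 147, 147, 147, 147 ✓
(D=325, E=4): 2 rows → F = 151, 151 ✓
Every DE value is associated with a single F value, so DE -> F holds.

Yes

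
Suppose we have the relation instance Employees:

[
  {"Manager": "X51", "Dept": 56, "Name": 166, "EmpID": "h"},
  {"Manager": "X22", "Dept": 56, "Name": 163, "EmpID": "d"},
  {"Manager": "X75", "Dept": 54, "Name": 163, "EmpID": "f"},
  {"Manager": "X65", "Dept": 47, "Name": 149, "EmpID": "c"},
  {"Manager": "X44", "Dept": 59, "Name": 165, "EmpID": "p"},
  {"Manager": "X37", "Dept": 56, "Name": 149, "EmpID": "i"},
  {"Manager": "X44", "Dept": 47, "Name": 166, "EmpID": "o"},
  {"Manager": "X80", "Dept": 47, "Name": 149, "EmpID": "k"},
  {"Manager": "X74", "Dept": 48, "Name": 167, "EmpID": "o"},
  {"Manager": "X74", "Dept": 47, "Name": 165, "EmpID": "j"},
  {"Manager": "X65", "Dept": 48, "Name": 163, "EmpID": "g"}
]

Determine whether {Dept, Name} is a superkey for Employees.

Two distinct rows share (Dept=47, Name=149), so {Dept, Name} does not determine every attribute — not a superkey.

No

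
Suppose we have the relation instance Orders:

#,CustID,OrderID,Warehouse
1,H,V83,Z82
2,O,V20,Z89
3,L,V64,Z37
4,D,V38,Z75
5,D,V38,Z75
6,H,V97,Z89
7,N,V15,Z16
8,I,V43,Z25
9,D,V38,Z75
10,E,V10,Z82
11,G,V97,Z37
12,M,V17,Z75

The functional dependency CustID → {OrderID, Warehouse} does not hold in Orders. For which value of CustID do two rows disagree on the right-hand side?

CustID=H: rows 1, 6 → {OrderID,Warehouse} takes values {(V83, Z82), (V97, Z89)} — violation
CustID=O: row 2 → {OrderID,Warehouse} = (V20, Z89) ✓
CustID=L: row 3 → {OrderID,Warehouse} = (V64, Z37) ✓
CustID=D: rows 4, 5, 9 → {OrderID,Warehouse} = (V38, Z75), (V38, Z75), (V38, Z75) ✓
CustID=N: row 7 → {OrderID,Warehouse} = (V15, Z16) ✓
CustID=I: row 8 → {OrderID,Warehouse} = (V43, Z25) ✓
CustID=E: row 10 → {OrderID,Warehouse} = (V10, Z82) ✓
CustID=G: row 11 → {OrderID,Warehouse} = (V97, Z37) ✓
CustID=M: row 12 → {OrderID,Warehouse} = (V17, Z75) ✓
The only CustID value with inconsistent RHS is CustID=H.

H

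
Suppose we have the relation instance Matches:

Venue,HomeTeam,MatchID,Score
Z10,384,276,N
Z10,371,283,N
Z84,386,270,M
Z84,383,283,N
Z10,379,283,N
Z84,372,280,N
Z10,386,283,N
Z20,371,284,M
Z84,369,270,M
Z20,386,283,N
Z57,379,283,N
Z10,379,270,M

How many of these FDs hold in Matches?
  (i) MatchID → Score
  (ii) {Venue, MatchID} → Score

(i) MatchID → Score: every LHS value maps to a single RHS value — holds.
(ii) {Venue, MatchID} → Score: every LHS value maps to a single RHS value — holds.
2 of the 2 dependencies hold.

2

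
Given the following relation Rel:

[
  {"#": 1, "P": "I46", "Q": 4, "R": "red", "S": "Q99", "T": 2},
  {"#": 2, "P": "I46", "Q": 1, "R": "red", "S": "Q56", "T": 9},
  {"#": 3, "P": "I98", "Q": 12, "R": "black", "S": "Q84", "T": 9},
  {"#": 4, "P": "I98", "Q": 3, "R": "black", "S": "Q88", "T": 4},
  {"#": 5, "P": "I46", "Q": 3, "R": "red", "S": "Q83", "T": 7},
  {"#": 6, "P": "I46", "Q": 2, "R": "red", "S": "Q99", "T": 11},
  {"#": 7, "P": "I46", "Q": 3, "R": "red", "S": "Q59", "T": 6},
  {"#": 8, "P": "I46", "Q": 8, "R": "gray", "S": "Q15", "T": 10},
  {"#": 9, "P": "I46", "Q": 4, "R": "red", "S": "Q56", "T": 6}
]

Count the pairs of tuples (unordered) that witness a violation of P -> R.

P=I46: violating pairs (1,8), (2,8), (5,8), (6,8), (7,8), (8,9) — 6 pairs.
P=I98: all 2 rows agree on R — 0 pairs.

6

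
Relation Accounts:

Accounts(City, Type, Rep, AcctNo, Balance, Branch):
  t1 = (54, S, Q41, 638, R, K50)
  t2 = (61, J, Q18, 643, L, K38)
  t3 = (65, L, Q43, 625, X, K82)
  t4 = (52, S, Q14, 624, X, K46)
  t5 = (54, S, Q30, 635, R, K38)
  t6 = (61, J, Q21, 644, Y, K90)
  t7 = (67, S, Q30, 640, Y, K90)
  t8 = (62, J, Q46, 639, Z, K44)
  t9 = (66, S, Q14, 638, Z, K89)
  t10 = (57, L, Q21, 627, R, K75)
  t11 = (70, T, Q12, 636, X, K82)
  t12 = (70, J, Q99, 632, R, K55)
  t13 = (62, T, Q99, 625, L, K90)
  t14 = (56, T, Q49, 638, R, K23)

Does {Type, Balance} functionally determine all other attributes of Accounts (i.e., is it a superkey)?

No

Rows 1 and 5 have the same {Type, Balance} value (Type=S, Balance=R) but are distinct tuples, so {Type, Balance} does not determine every attribute — not a superkey.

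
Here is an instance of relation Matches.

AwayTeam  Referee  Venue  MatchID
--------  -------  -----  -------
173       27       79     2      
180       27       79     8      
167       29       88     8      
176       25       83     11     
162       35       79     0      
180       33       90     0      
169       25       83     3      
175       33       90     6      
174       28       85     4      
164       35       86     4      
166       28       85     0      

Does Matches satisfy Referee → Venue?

No

Referee=27: 2 rows → Venue = 79, 79 ✓
Referee=29: 1 row → Venue = 88 ✓
Referee=25: 2 rows → Venue = 83, 83 ✓
Referee=35: 2 rows → Venue takes values {79, 86} — violation
Referee=33: 2 rows → Venue = 90, 90 ✓
Referee=28: 2 rows → Venue = 85, 85 ✓
Two rows agree on Referee but differ on Venue, so Referee → Venue does not hold.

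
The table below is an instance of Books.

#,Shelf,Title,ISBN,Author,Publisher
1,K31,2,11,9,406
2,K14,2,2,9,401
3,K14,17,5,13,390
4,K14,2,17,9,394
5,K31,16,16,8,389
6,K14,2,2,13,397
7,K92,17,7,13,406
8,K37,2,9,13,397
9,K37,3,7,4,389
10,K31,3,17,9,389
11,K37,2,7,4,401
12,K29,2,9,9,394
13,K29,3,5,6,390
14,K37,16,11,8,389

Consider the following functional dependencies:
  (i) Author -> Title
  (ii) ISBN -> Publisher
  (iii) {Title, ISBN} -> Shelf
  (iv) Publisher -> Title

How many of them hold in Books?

0

(i) Author -> Title: Author=9: rows 1, 2, 4, 10, 12 → Title takes values {2, 3} — violation; Author=13: rows 3, 6, 7, 8 → Title takes values {17, 2} — violation; Author=4: rows 9, 11 → Title takes values {3, 2} — violation — fails.
(ii) ISBN -> Publisher: ISBN=11: rows 1, 14 → Publisher takes values {406, 389} — violation; ISBN=2: rows 2, 6 → Publisher takes values {401, 397} — violation; ISBN=17: rows 4, 10 → Publisher takes values {394, 389} — violation; ISBN=7: rows 7, 9, 11 → Publisher takes values {406, 389, 401} — violation; ISBN=9: rows 8, 12 → Publisher takes values {397, 394} — violation — fails.
(iii) {Title, ISBN} -> Shelf: (Title=2, ISBN=9): rows 8, 12 → Shelf takes values {K37, K29} — violation — fails.
(iv) Publisher -> Title: Publisher=406: rows 1, 7 → Title takes values {2, 17} — violation; Publisher=390: rows 3, 13 → Title takes values {17, 3} — violation; Publisher=389: rows 5, 9, 10, 14 → Title takes values {16, 3} — violation — fails.
None of the 4 dependencies hold.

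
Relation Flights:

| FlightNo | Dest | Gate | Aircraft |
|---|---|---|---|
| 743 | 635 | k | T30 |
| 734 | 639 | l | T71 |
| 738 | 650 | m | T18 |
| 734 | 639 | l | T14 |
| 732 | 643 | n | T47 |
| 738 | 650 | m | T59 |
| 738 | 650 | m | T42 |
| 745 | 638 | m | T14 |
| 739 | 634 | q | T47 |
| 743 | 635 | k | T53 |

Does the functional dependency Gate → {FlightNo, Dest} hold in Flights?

Gate=k: 2 rows → {FlightNo,Dest} = (743, 635), (743, 635) ✓
Gate=l: 2 rows → {FlightNo,Dest} = (734, 639), (734, 639) ✓
Gate=m: 4 rows → {FlightNo,Dest} takes values {(738, 650), (745, 638)} — violation
Gate=n: 1 row → {FlightNo,Dest} = (732, 643) ✓
Gate=q: 1 row → {FlightNo,Dest} = (739, 634) ✓
Two rows agree on Gate but differ on {FlightNo, Dest}, so Gate → {FlightNo, Dest} does not hold.

No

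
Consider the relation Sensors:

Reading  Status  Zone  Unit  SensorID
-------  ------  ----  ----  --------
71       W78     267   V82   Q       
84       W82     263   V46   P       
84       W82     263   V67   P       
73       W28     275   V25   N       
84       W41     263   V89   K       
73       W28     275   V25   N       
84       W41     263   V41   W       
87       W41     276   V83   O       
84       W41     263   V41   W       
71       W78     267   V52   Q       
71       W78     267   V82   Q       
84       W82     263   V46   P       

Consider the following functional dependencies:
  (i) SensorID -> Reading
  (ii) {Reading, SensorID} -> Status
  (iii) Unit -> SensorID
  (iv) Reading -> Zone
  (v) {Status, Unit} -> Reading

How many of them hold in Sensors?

(i) SensorID -> Reading: every LHS value maps to a single RHS value — holds.
(ii) {Reading, SensorID} -> Status: every LHS value maps to a single RHS value — holds.
(iii) Unit -> SensorID: every LHS value maps to a single RHS value — holds.
(iv) Reading -> Zone: every LHS value maps to a single RHS value — holds.
(v) {Status, Unit} -> Reading: every LHS value maps to a single RHS value — holds.
5 of the 5 dependencies hold.

5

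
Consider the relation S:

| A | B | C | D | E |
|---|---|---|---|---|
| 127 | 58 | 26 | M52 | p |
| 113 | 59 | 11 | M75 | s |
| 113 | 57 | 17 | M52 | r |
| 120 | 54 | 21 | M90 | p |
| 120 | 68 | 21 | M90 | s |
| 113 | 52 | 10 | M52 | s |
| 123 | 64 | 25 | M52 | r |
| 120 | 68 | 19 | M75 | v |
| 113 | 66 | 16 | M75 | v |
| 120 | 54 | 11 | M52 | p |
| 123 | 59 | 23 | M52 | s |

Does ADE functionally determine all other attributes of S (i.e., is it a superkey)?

All 11 rows have distinct ADE values, so ADE → (all attributes) holds and ADE is a superkey.

Yes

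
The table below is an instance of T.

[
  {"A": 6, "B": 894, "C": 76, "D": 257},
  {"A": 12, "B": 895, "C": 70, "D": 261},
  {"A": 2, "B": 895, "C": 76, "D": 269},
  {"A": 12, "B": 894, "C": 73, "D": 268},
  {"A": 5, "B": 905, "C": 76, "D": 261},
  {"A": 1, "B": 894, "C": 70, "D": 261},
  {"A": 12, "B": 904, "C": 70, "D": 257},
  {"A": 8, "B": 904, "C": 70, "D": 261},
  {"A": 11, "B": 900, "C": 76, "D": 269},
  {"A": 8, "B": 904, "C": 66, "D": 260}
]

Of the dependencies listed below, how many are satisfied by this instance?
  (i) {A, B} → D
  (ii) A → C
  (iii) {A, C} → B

(i) {A, B} → D: (A=8, B=904): 2 rows → D takes values {261, 260} — violation — fails.
(ii) A → C: A=12: 3 rows → C takes values {70, 73} — violation; A=8: 2 rows → C takes values {70, 66} — violation — fails.
(iii) {A, C} → B: (A=12, C=70): 2 rows → B takes values {895, 904} — violation — fails.
None of the 3 dependencies hold.

0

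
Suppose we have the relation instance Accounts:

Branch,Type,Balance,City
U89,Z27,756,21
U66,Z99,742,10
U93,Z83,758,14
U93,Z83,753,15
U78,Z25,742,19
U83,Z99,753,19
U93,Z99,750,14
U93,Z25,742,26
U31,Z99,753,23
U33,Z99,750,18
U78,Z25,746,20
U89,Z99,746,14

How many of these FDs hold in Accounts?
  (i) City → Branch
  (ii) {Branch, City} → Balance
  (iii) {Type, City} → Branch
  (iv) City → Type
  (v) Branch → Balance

0

(i) City → Branch: City=14: 3 rows → Branch takes values {U93, U89} — violation; City=19: 2 rows → Branch takes values {U78, U83} — violation — fails.
(ii) {Branch, City} → Balance: (Branch=U93, City=14): 2 rows → Balance takes values {758, 750} — violation — fails.
(iii) {Type, City} → Branch: (Type=Z99, City=14): 2 rows → Branch takes values {U93, U89} — violation — fails.
(iv) City → Type: City=14: 3 rows → Type takes values {Z83, Z99} — violation; City=19: 2 rows → Type takes values {Z25, Z99} — violation — fails.
(v) Branch → Balance: Branch=U89: 2 rows → Balance takes values {756, 746} — violation; Branch=U93: 4 rows → Balance takes values {758, 753, 750, 742} — violation; Branch=U78: 2 rows → Balance takes values {742, 746} — violation — fails.
None of the 5 dependencies hold.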